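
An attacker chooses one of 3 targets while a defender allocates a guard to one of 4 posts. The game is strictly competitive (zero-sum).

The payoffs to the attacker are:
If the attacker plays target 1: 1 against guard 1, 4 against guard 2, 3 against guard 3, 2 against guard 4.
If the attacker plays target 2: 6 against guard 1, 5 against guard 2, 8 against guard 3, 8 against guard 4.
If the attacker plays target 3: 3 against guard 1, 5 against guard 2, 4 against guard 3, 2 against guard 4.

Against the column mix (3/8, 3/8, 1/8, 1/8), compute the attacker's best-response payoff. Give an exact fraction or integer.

target 1: (1)·(3/8) + (4)·(3/8) + (3)·(1/8) + (2)·(1/8) = 5/2.
target 2: (6)·(3/8) + (5)·(3/8) + (8)·(1/8) + (8)·(1/8) = 49/8.
target 3: (3)·(3/8) + (5)·(3/8) + (4)·(1/8) + (2)·(1/8) = 15/4.
The best pure response is target 2 with expected payoff 49/8.

49/8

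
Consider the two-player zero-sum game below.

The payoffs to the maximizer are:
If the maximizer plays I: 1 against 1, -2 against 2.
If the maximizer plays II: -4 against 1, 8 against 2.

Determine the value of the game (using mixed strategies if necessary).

0

Row minima are -2 and -4, so the maximizer's maximin is -2; column maxima are 1 and 8, so the minimizer's minimax is 1. These differ, so the equilibrium is in mixed strategies.
Let the maximizer play I with probability p. The minimizer is indifferent when p − 4(1−p) = −2p + 8(1−p), giving p = 4/5.
Let the minimizer play 1 with probability q. The maximizer is indifferent when q − 2(1−q) = −4q + 8(1−q), giving q = 2/3.
The value is 1·(2/3) + (-2)·(1/3) = 0.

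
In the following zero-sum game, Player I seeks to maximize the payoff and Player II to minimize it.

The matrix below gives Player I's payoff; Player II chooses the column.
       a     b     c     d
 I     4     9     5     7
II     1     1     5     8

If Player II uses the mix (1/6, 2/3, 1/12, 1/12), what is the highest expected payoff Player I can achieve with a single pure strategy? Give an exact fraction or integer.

23/3

I: (4)·(1/6) + (9)·(2/3) + (5)·(1/12) + (7)·(1/12) = 23/3.
II: (1)·(1/6) + (1)·(2/3) + (5)·(1/12) + (8)·(1/12) = 23/12.
The best pure response is I with expected payoff 23/3.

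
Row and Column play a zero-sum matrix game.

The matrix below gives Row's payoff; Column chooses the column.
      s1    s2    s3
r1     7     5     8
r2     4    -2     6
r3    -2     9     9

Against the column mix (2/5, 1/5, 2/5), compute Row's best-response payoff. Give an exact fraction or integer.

7

r1: (7)·(2/5) + (5)·(1/5) + (8)·(2/5) = 7.
r2: (4)·(2/5) + (-2)·(1/5) + (6)·(2/5) = 18/5.
r3: (-2)·(2/5) + (9)·(1/5) + (9)·(2/5) = 23/5.
The best pure response is r1 with expected payoff 7.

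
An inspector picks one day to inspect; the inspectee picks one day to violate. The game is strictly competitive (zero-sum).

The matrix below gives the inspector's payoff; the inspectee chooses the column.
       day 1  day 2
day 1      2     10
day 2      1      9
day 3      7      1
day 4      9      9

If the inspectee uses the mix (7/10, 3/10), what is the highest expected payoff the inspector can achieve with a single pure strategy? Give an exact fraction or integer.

day 1: (2)·(7/10) + (10)·(3/10) = 22/5.
day 2: (1)·(7/10) + (9)·(3/10) = 17/5.
day 3: (7)·(7/10) + (1)·(3/10) = 26/5.
day 4: (9)·(7/10) + (9)·(3/10) = 9.
The best pure response is day 4 with expected payoff 9.

9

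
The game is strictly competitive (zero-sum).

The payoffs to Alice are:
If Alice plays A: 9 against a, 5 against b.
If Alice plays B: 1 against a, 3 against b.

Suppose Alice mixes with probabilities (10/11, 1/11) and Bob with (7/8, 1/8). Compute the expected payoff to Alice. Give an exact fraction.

Against (7/8, 1/8), each row's expected payoff is A: 17/2; B: 5/4.
Taking the (10/11, 1/11)-weighted average: (10/11)·(17/2) + (1/11)·(5/4) = 345/44.

345/44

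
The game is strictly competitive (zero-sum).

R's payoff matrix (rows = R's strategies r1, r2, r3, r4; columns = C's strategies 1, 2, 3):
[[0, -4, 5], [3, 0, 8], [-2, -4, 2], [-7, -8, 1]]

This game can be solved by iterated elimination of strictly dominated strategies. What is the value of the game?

Row r4 is strictly dominated by row r1 (0>-7, -4>-8, 5>1); eliminate r4.
Row r3 is strictly dominated by row r2 (3>-2, 0>-4, 8>2); eliminate r3.
Row r1 is strictly dominated by row r2 (3>0, 0>-4, 8>5); eliminate r1.
Column 1 is strictly dominated by 2 for C (0<3); eliminate 1.
Column 3 is strictly dominated by 2 for C (0<8); eliminate 3.
Only (r2, 2) remains, with payoff 0.

0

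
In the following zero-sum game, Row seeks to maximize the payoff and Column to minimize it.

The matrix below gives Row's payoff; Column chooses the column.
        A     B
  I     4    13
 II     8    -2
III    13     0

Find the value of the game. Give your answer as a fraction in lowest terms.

169/22

Row II is strictly dominated by row III, so Row never plays it.
The remaining 2×2 game on (I, III) × (A, B) has no saddle point. Let Row play I with probability p; indifference gives 4p + 13(1−p) = 13p, so p = 13/22.
Similarly Column's optimal q on A is 13/22, and the value is 4·(13/22) + (13)·(9/22) = 169/22.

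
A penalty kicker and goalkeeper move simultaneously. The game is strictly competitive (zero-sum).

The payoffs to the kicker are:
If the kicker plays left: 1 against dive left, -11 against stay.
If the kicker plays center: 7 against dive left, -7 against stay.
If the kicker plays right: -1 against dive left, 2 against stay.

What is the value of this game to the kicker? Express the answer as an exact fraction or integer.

7/17

Row left is strictly dominated by row center, so the kicker never plays it.
The remaining 2×2 game on (center, right) × (dive left, stay) has no saddle point. Let the kicker play center with probability p; indifference gives 7p − (1−p) = −7p + 2(1−p), so p = 3/17.
Similarly the goalkeeper's optimal q on dive left is 9/17, and the value is 7·(9/17) + (-7)·(8/17) = 7/17.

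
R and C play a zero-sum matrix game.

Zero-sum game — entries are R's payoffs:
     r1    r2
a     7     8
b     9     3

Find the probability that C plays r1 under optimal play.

5/7

Row minima are 7 and 3, so R's maximin is 7; column maxima are 9 and 8, so C's minimax is 8. These differ, so the equilibrium is in mixed strategies.
Let C play r1 with probability q. R is indifferent when 7q + 8(1−q) = 9q + 3(1−q), giving q = 5/7.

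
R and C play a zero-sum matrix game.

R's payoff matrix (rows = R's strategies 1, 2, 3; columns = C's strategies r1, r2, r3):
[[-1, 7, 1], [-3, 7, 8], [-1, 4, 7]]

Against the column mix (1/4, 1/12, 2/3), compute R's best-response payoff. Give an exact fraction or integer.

31/6

1: (-1)·(1/4) + (7)·(1/12) + (1)·(2/3) = 1.
2: (-3)·(1/4) + (7)·(1/12) + (8)·(2/3) = 31/6.
3: (-1)·(1/4) + (4)·(1/12) + (7)·(2/3) = 19/4.
The best pure response is 2 with expected payoff 31/6.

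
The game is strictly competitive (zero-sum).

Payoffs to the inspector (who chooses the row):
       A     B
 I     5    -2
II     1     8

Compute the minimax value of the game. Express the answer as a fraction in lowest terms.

3

Row minima are -2 and 1, so the inspector's maximin is 1; column maxima are 5 and 8, so the inspectee's minimax is 5. These differ, so the equilibrium is in mixed strategies.
Let the inspector play I with probability p. The inspectee is indifferent when 5p + (1−p) = −2p + 8(1−p), giving p = 1/2.
Let the inspectee play A with probability q. The inspector is indifferent when 5q − 2(1−q) = q + 8(1−q), giving q = 5/7.
The value is 5·(5/7) + (-2)·(2/7) = 3.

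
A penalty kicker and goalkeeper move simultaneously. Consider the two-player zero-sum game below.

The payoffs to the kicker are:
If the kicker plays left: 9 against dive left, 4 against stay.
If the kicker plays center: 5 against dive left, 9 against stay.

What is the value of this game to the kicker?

61/9

Row minima are 4 and 5, so the kicker's maximin is 5; column maxima are 9 and 9, so the goalkeeper's minimax is 9. These differ, so the equilibrium is in mixed strategies.
Let the kicker play left with probability p. The goalkeeper is indifferent when 9p + 5(1−p) = 4p + 9(1−p), giving p = 4/9.
Let the goalkeeper play dive left with probability q. The kicker is indifferent when 9q + 4(1−q) = 5q + 9(1−q), giving q = 5/9.
The value is 9·(5/9) + (4)·(4/9) = 61/9.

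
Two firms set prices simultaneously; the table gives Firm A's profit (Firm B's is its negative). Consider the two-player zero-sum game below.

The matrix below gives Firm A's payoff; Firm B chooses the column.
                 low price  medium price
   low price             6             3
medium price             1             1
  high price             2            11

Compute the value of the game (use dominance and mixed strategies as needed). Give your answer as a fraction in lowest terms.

5

Row medium price is strictly dominated by row low price, so Firm A never plays it.
The remaining 2×2 game on (low price, high price) × (low price, medium price) has no saddle point. Let Firm A play low price with probability p; indifference gives 6p + 2(1−p) = 3p + 11(1−p), so p = 3/4.
Similarly Firm B's optimal q on low price is 2/3, and the value is 6·(2/3) + (3)·(1/3) = 5.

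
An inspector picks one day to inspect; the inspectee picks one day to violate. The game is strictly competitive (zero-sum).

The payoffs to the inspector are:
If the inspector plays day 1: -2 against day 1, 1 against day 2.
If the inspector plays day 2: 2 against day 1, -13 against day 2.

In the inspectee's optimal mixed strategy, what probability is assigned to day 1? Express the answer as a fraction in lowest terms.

7/9

Row minima are -2 and -13, so the inspector's maximin is -2; column maxima are 2 and 1, so the inspectee's minimax is 1. These differ, so the equilibrium is in mixed strategies.
Let the inspectee play day 1 with probability q. The inspector is indifferent when −2q + (1−q) = 2q − 13(1−q), giving q = 7/9.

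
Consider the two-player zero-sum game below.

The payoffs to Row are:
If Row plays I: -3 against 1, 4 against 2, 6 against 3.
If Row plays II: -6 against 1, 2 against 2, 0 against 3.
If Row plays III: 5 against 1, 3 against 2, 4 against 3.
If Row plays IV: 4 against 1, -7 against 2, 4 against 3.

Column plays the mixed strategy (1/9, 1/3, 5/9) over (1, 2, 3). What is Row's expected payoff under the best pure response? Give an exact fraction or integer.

I: (-3)·(1/9) + (4)·(1/3) + (6)·(5/9) = 13/3.
II: (-6)·(1/9) + (2)·(1/3) + (0)·(5/9) = 0.
III: (5)·(1/9) + (3)·(1/3) + (4)·(5/9) = 34/9.
IV: (4)·(1/9) + (-7)·(1/3) + (4)·(5/9) = 1/3.
The best pure response is I with expected payoff 13/3.

13/3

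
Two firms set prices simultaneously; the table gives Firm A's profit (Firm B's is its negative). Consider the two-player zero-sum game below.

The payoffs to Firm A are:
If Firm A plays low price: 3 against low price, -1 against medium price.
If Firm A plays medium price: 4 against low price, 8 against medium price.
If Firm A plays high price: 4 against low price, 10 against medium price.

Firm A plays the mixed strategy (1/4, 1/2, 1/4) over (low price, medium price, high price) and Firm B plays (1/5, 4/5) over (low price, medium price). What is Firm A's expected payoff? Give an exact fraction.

Against (1/5, 4/5), each row's expected payoff is low price: -1/5; medium price: 36/5; high price: 44/5.
Taking the (1/4, 1/2, 1/4)-weighted average: (1/4)·(-1/5) + (1/2)·(36/5) + (1/4)·(44/5) = 23/4.

23/4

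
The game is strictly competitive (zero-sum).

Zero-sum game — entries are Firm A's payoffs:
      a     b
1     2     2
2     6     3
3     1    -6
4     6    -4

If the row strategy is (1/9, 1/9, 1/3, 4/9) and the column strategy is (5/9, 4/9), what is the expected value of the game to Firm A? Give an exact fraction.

59/81

Against (5/9, 4/9), each row's expected payoff is 1: 2; 2: 14/3; 3: -19/9; 4: 14/9.
Taking the (1/9, 1/9, 1/3, 4/9)-weighted average: (1/9)·(2) + (1/9)·(14/3) + (1/3)·(-19/9) + (4/9)·(14/9) = 59/81.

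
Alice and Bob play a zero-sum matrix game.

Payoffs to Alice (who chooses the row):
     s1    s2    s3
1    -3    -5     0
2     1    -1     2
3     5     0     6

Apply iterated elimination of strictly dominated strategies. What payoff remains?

Column s1 is strictly dominated by s2 for Bob (-5<-3, -1<1, 0<5); eliminate s1.
Column s3 is strictly dominated by s2 for Bob (-5<0, -1<2, 0<6); eliminate s3.
Row 1 is strictly dominated by row 2 (-1>-5); eliminate 1.
Row 2 is strictly dominated by row 3 (0>-1); eliminate 2.
Only (3, s2) remains, with payoff 0.

0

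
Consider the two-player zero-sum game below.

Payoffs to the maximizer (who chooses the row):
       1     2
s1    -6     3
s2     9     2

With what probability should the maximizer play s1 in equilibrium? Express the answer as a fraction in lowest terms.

7/16

Row minima are -6 and 2, so the maximizer's maximin is 2; column maxima are 9 and 3, so the minimizer's minimax is 3. These differ, so the equilibrium is in mixed strategies.
Let the maximizer play s1 with probability p. The minimizer is indifferent when −6p + 9(1−p) = 3p + 2(1−p), giving p = 7/16.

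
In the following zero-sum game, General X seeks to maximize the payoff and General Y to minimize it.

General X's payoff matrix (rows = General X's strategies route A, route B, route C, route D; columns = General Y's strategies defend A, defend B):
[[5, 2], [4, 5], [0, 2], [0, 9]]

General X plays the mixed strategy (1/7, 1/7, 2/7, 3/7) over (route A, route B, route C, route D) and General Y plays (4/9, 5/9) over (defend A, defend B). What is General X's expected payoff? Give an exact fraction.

226/63

Against (4/9, 5/9), each row's expected payoff is route A: 10/3; route B: 41/9; route C: 10/9; route D: 5.
Taking the (1/7, 1/7, 2/7, 3/7)-weighted average: (1/7)·(10/3) + (1/7)·(41/9) + (2/7)·(10/9) + (3/7)·(5) = 226/63.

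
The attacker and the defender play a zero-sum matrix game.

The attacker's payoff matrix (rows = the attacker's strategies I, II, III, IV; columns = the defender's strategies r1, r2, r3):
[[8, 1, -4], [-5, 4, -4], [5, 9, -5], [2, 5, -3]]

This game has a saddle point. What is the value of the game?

Row minima: -4, -5, -5, -3 → the attacker's maximin is -3.
Column maxima: 8, 9, -3 → the defender's minimax is -3.
They coincide at (IV, r3), so the value is -3.

-3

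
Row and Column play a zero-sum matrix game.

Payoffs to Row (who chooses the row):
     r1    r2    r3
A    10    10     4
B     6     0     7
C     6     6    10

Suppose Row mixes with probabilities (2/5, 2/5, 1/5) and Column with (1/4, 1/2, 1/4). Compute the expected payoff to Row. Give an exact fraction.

Against (1/4, 1/2, 1/4), each row's expected payoff is A: 17/2; B: 13/4; C: 7.
Taking the (2/5, 2/5, 1/5)-weighted average: (2/5)·(17/2) + (2/5)·(13/4) + (1/5)·(7) = 61/10.

61/10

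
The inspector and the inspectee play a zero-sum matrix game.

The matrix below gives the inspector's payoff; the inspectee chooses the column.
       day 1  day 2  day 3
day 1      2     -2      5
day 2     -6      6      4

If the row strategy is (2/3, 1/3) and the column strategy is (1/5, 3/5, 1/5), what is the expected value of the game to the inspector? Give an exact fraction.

Against (1/5, 3/5, 1/5), each row's expected payoff is day 1: 1/5; day 2: 16/5.
Taking the (2/3, 1/3)-weighted average: (2/3)·(1/5) + (1/3)·(16/5) = 6/5.

6/5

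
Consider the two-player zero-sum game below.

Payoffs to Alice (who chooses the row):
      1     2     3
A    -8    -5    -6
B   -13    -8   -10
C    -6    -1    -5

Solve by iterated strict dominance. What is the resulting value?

-6

Row A is strictly dominated by row C (-6>-8, -1>-5, -5>-6); eliminate A.
Column 3 is strictly dominated by 1 for Bob (-13<-10, -6<-5); eliminate 3.
Column 2 is strictly dominated by 1 for Bob (-13<-8, -6<-1); eliminate 2.
Row B is strictly dominated by row C (-6>-13); eliminate B.
Only (C, 1) remains, with payoff -6.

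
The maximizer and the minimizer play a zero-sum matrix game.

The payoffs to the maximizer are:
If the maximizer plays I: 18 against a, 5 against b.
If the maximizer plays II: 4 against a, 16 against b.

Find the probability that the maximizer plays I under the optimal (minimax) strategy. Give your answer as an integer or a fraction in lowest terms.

Row minima are 5 and 4, so the maximizer's maximin is 5; column maxima are 18 and 16, so the minimizer's minimax is 16. These differ, so the equilibrium is in mixed strategies.
Let the maximizer play I with probability p. The minimizer is indifferent when 18p + 4(1−p) = 5p + 16(1−p), giving p = 12/25.

12/25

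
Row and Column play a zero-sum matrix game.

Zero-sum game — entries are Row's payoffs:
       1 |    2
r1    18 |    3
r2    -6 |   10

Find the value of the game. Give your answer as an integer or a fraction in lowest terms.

198/31

Row minima are 3 and -6, so Row's maximin is 3; column maxima are 18 and 10, so Column's minimax is 10. These differ, so the equilibrium is in mixed strategies.
Let Row play r1 with probability p. Column is indifferent when 18p − 6(1−p) = 3p + 10(1−p), giving p = 16/31.
Let Column play 1 with probability q. Row is indifferent when 18q + 3(1−q) = −6q + 10(1−q), giving q = 7/31.
The value is 18·(7/31) + (3)·(24/31) = 198/31.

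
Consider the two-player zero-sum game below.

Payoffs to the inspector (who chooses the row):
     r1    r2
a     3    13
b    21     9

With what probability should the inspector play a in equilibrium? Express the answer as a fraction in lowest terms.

6/11

Row minima are 3 and 9, so the inspector's maximin is 9; column maxima are 21 and 13, so the inspectee's minimax is 13. These differ, so the equilibrium is in mixed strategies.
Let the inspector play a with probability p. The inspectee is indifferent when 3p + 21(1−p) = 13p + 9(1−p), giving p = 6/11.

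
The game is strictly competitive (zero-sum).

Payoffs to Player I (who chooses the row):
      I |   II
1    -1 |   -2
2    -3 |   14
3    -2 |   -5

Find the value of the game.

Row 3 is strictly dominated by row 1, so Player I never plays it.
The remaining 2×2 game on (1, 2) × (I, II) has no saddle point. Let Player I play 1 with probability p; indifference gives −p − 3(1−p) = −2p + 14(1−p), so p = 17/18.
Similarly Player II's optimal q on I is 8/9, and the value is -1·(8/9) + (-2)·(1/9) = -10/9.

-10/9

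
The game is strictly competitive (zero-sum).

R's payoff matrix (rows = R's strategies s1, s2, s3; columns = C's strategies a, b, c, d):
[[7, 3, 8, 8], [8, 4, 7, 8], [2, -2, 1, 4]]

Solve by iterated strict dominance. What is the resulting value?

Row s3 is strictly dominated by row s1 (7>2, 3>-2, 8>1, 8>4); eliminate s3.
Column c is strictly dominated by b for C (3<8, 4<7); eliminate c.
Column a is strictly dominated by b for C (3<7, 4<8); eliminate a.
Column d is strictly dominated by b for C (3<8, 4<8); eliminate d.
Row s1 is strictly dominated by row s2 (4>3); eliminate s1.
Only (s2, b) remains, with payoff 4.

4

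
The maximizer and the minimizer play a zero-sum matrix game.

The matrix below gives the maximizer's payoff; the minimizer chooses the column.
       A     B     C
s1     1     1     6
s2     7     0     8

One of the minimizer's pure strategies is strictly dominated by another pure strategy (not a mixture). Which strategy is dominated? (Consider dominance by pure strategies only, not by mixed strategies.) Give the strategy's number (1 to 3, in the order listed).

The minimizer prefers columns that give the maximizer less. Compare C with A: 1 < 6, 7 < 8.
So A strictly dominates C for the minimizer; C is strictly dominated.

3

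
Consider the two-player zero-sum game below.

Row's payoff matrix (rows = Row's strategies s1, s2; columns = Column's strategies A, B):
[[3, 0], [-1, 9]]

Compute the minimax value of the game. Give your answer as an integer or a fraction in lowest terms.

Row minima are 0 and -1, so Row's maximin is 0; column maxima are 3 and 9, so Column's minimax is 3. These differ, so the equilibrium is in mixed strategies.
Let Row play s1 with probability p. Column is indifferent when 3p − (1−p) = 9(1−p), giving p = 10/13.
Let Column play A with probability q. Row is indifferent when 3q = −q + 9(1−q), giving q = 9/13.
The value is 3·(9/13) + (0)·(4/13) = 27/13.

27/13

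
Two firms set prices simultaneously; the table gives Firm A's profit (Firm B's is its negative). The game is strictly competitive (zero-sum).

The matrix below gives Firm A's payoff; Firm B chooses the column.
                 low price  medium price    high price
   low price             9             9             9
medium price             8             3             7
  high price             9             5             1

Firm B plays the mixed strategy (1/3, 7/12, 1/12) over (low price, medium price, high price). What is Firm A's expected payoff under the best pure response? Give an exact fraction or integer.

9

low price: (9)·(1/3) + (9)·(7/12) + (9)·(1/12) = 9.
medium price: (8)·(1/3) + (3)·(7/12) + (7)·(1/12) = 5.
high price: (9)·(1/3) + (5)·(7/12) + (1)·(1/12) = 6.
The best pure response is low price with expected payoff 9.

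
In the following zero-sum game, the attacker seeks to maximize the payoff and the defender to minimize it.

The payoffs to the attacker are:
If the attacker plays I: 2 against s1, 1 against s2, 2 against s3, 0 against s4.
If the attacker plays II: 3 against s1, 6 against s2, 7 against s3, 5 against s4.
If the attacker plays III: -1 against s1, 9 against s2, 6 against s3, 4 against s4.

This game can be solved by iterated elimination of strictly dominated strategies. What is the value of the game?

3

Column s3 is strictly dominated by s4 for the defender (0<2, 5<7, 4<6); eliminate s3.
Row I is strictly dominated by row II (3>2, 6>1, 5>0); eliminate I.
Column s4 is strictly dominated by s1 for the defender (3<5, -1<4); eliminate s4.
Column s2 is strictly dominated by s1 for the defender (3<6, -1<9); eliminate s2.
Row III is strictly dominated by row II (3>-1); eliminate III.
Only (II, s1) remains, with payoff 3.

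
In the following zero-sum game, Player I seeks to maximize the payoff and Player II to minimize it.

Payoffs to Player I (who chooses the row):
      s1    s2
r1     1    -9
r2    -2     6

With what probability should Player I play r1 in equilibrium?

4/9

Row minima are -9 and -2, so Player I's maximin is -2; column maxima are 1 and 6, so Player II's minimax is 1. These differ, so the equilibrium is in mixed strategies.
Let Player I play r1 with probability p. Player II is indifferent when p − 2(1−p) = −9p + 6(1−p), giving p = 4/9.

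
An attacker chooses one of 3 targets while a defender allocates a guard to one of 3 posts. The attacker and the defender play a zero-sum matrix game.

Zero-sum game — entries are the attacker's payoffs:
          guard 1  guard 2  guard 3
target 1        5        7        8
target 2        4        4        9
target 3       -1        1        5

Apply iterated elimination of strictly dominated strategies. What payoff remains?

5

Row target 3 is strictly dominated by row target 1 (5>-1, 7>1, 8>5); eliminate target 3.
Column guard 3 is strictly dominated by guard 1 for the defender (5<8, 4<9); eliminate guard 3.
Row target 2 is strictly dominated by row target 1 (5>4, 7>4); eliminate target 2.
Column guard 2 is strictly dominated by guard 1 for the defender (5<7); eliminate guard 2.
Only (target 1, guard 1) remains, with payoff 5.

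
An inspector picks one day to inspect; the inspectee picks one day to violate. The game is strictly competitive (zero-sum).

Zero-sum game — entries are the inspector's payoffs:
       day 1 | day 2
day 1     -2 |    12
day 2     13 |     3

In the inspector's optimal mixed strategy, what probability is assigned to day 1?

Row minima are -2 and 3, so the inspector's maximin is 3; column maxima are 13 and 12, so the inspectee's minimax is 12. These differ, so the equilibrium is in mixed strategies.
Let the inspector play day 1 with probability p. The inspectee is indifferent when −2p + 13(1−p) = 12p + 3(1−p), giving p = 5/12.

5/12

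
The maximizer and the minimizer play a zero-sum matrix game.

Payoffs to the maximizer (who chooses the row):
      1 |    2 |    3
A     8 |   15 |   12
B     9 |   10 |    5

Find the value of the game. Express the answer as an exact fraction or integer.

17/2

Column 2 is strictly dominated by 3 for the minimizer (it gives the maximizer more in every row).
The remaining 2×2 game on (A, B) × (1, 3) has no saddle point. Let the maximizer play A with probability p; indifference gives 8p + 9(1−p) = 12p + 5(1−p), so p = 1/2.
Similarly the minimizer's optimal q on 1 is 7/8, and the value is 8·(7/8) + (12)·(1/8) = 17/2.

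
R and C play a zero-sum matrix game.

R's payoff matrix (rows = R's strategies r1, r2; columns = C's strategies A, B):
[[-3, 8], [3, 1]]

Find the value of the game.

Row minima are -3 and 1, so R's maximin is 1; column maxima are 3 and 8, so C's minimax is 3. These differ, so the equilibrium is in mixed strategies.
Let R play r1 with probability p. C is indifferent when −3p + 3(1−p) = 8p + (1−p), giving p = 2/13.
Let C play A with probability q. R is indifferent when −3q + 8(1−q) = 3q + (1−q), giving q = 7/13.
The value is -3·(7/13) + (8)·(6/13) = 27/13.

27/13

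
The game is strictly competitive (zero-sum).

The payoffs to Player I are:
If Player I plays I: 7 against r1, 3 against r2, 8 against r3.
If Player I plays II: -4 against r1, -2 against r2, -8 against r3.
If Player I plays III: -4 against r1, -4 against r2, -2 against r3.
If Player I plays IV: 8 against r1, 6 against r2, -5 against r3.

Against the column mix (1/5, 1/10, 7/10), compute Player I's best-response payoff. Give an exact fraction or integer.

I: (7)·(1/5) + (3)·(1/10) + (8)·(7/10) = 73/10.
II: (-4)·(1/5) + (-2)·(1/10) + (-8)·(7/10) = -33/5.
III: (-4)·(1/5) + (-4)·(1/10) + (-2)·(7/10) = -13/5.
IV: (8)·(1/5) + (6)·(1/10) + (-5)·(7/10) = -13/10.
The best pure response is I with expected payoff 73/10.

73/10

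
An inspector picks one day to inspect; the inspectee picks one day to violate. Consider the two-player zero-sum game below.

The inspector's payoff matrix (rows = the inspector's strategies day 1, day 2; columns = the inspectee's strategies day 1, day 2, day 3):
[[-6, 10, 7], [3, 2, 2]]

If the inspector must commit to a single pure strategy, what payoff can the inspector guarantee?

2

The worst-case payoff for each row is day 1: -6, day 2: 2.
The best of these is 2.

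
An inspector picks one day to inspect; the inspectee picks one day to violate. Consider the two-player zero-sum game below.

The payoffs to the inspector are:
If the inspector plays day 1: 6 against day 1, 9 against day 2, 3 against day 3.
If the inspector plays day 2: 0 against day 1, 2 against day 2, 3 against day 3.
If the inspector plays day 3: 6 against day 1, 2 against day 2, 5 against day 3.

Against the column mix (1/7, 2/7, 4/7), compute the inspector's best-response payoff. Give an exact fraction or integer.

36/7

day 1: (6)·(1/7) + (9)·(2/7) + (3)·(4/7) = 36/7.
day 2: (0)·(1/7) + (2)·(2/7) + (3)·(4/7) = 16/7.
day 3: (6)·(1/7) + (2)·(2/7) + (5)·(4/7) = 30/7.
The best pure response is day 1 with expected payoff 36/7.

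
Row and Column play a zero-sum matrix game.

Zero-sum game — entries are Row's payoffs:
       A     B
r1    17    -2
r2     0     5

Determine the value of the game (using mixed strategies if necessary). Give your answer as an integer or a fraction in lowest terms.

85/24

Row minima are -2 and 0, so Row's maximin is 0; column maxima are 17 and 5, so Column's minimax is 5. These differ, so the equilibrium is in mixed strategies.
Let Row play r1 with probability p. Column is indifferent when 17p = −2p + 5(1−p), giving p = 5/24.
Let Column play A with probability q. Row is indifferent when 17q − 2(1−q) = 5(1−q), giving q = 7/24.
The value is 17·(7/24) + (-2)·(17/24) = 85/24.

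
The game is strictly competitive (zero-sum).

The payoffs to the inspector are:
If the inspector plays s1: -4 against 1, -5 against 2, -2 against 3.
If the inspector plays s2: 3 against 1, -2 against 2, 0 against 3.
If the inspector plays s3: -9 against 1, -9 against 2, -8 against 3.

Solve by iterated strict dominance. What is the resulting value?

Row s3 is strictly dominated by row s1 (-4>-9, -5>-9, -2>-8); eliminate s3.
Column 1 is strictly dominated by 2 for the inspectee (-5<-4, -2<3); eliminate 1.
Column 3 is strictly dominated by 2 for the inspectee (-5<-2, -2<0); eliminate 3.
Row s1 is strictly dominated by row s2 (-2>-5); eliminate s1.
Only (s2, 2) remains, with payoff -2.

-2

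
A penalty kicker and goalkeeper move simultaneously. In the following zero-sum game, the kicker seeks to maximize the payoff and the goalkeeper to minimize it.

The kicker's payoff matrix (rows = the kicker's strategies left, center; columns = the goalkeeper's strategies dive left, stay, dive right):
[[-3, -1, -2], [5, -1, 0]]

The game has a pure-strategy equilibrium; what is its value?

-1

Row minima: -3, -1 → the kicker's maximin is -1.
Column maxima: 5, -1, 0 → the goalkeeper's minimax is -1.
They coincide at (center, stay), so the value is -1.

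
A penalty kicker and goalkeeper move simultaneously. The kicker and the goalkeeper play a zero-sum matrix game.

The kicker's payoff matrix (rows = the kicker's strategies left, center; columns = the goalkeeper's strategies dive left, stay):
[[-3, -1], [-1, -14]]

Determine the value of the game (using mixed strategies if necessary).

-41/15

Row minima are -3 and -14, so the kicker's maximin is -3; column maxima are -1 and -1, so the goalkeeper's minimax is -1. These differ, so the equilibrium is in mixed strategies.
Let the kicker play left with probability p. The goalkeeper is indifferent when −3p − (1−p) = −p − 14(1−p), giving p = 13/15.
Let the goalkeeper play dive left with probability q. The kicker is indifferent when −3q − (1−q) = −q − 14(1−q), giving q = 13/15.
The value is -3·(13/15) + (-1)·(2/15) = -41/15.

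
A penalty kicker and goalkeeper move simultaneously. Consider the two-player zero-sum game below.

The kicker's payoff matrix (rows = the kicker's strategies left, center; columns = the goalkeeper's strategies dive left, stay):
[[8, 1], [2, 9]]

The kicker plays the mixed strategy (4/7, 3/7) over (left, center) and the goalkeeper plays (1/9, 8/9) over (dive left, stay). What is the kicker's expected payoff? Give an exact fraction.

Against (1/9, 8/9), each row's expected payoff is left: 16/9; center: 74/9.
Taking the (4/7, 3/7)-weighted average: (4/7)·(16/9) + (3/7)·(74/9) = 286/63.

286/63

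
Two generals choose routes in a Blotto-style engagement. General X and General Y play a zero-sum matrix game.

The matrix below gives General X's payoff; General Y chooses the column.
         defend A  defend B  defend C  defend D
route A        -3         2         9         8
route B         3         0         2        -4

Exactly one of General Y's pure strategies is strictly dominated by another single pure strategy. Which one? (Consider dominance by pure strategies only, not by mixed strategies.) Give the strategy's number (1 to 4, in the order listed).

3

General Y prefers columns that give General X less. Compare defend C with defend B: 2 < 9, 0 < 2.
So defend B strictly dominates defend C for General Y; defend C is strictly dominated.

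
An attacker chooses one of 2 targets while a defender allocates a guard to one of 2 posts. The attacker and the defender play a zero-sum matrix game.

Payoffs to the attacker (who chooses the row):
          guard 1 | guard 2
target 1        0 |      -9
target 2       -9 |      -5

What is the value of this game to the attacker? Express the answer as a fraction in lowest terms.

Row minima are -9 and -9, so the attacker's maximin is -9; column maxima are 0 and -5, so the defender's minimax is -5. These differ, so the equilibrium is in mixed strategies.
Let the attacker play target 1 with probability p. The defender is indifferent when −9(1−p) = −9p − 5(1−p), giving p = 4/13.
Let the defender play guard 1 with probability q. The attacker is indifferent when −9(1−q) = −9q − 5(1−q), giving q = 4/13.
The value is 0·(4/13) + (-9)·(9/13) = -81/13.

-81/13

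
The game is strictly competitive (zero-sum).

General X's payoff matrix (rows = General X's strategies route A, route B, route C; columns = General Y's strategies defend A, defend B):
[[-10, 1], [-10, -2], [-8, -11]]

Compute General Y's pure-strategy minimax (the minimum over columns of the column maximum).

The worst case (largest entry) in each column is defend A: -8, defend B: 1.
The best (smallest) of these is -8.

-8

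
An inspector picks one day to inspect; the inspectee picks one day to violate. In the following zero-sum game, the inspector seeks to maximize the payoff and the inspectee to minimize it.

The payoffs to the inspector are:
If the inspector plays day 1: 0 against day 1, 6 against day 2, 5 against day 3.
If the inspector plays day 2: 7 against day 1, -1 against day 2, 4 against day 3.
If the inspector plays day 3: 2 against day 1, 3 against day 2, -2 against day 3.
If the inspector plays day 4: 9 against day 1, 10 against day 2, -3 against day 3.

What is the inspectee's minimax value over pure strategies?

The worst case (largest entry) in each column is day 1: 9, day 2: 10, day 3: 5.
The best (smallest) of these is 5.

5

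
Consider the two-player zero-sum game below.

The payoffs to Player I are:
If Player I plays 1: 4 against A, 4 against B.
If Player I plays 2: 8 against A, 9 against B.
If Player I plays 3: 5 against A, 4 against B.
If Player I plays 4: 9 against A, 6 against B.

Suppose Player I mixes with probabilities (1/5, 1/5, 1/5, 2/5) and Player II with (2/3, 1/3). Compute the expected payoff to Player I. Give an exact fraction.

Against (2/3, 1/3), each row's expected payoff is 1: 4; 2: 25/3; 3: 14/3; 4: 8.
Taking the (1/5, 1/5, 1/5, 2/5)-weighted average: (1/5)·(4) + (1/5)·(25/3) + (1/5)·(14/3) + (2/5)·(8) = 33/5.

33/5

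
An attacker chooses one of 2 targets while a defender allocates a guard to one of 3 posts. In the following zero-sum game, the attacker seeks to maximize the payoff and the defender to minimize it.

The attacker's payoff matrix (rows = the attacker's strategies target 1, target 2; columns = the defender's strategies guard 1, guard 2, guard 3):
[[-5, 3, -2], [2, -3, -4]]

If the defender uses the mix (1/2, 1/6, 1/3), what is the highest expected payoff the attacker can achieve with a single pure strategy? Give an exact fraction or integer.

target 1: (-5)·(1/2) + (3)·(1/6) + (-2)·(1/3) = -8/3.
target 2: (2)·(1/2) + (-3)·(1/6) + (-4)·(1/3) = -5/6.
The best pure response is target 2 with expected payoff -5/6.

-5/6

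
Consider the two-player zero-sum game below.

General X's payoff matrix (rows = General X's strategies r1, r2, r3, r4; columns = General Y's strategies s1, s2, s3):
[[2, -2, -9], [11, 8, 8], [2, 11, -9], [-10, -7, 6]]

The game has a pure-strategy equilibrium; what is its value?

Row minima: -9, 8, -9, -10 → General X's maximin is 8.
Column maxima: 11, 11, 8 → General Y's minimax is 8.
They coincide at (r2, s3), so the value is 8.

8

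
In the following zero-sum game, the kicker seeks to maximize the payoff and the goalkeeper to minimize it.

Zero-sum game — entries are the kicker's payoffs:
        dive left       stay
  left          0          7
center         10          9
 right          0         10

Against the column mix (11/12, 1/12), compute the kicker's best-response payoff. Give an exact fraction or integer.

119/12

left: (0)·(11/12) + (7)·(1/12) = 7/12.
center: (10)·(11/12) + (9)·(1/12) = 119/12.
right: (0)·(11/12) + (10)·(1/12) = 5/6.
The best pure response is center with expected payoff 119/12.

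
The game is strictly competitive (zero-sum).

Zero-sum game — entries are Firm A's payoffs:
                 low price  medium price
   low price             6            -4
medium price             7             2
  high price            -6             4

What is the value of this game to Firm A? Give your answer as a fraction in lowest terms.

8/3

Row low price is strictly dominated by row medium price, so Firm A never plays it.
The remaining 2×2 game on (medium price, high price) × (low price, medium price) has no saddle point. Let Firm A play medium price with probability p; indifference gives 7p − 6(1−p) = 2p + 4(1−p), so p = 2/3.
Similarly Firm B's optimal q on low price is 2/15, and the value is 7·(2/15) + (2)·(13/15) = 8/3.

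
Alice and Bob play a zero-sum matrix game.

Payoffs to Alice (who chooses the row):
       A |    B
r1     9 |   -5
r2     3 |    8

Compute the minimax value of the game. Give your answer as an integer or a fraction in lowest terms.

87/19

Row minima are -5 and 3, so Alice's maximin is 3; column maxima are 9 and 8, so Bob's minimax is 8. These differ, so the equilibrium is in mixed strategies.
Let Alice play r1 with probability p. Bob is indifferent when 9p + 3(1−p) = −5p + 8(1−p), giving p = 5/19.
Let Bob play A with probability q. Alice is indifferent when 9q − 5(1−q) = 3q + 8(1−q), giving q = 13/19.
The value is 9·(13/19) + (-5)·(6/19) = 87/19.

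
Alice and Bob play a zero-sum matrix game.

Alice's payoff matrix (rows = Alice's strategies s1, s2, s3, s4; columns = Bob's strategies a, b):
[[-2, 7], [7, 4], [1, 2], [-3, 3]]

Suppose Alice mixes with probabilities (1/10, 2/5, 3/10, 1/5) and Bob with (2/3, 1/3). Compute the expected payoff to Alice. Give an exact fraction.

Against (2/3, 1/3), each row's expected payoff is s1: 1; s2: 6; s3: 4/3; s4: -1.
Taking the (1/10, 2/5, 3/10, 1/5)-weighted average: (1/10)·(1) + (2/5)·(6) + (3/10)·(4/3) + (1/5)·(-1) = 27/10.

27/10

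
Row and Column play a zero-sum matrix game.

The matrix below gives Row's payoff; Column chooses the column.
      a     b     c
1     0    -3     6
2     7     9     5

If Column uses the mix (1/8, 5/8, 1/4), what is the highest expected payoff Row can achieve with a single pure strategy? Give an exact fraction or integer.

31/4

1: (0)·(1/8) + (-3)·(5/8) + (6)·(1/4) = -3/8.
2: (7)·(1/8) + (9)·(5/8) + (5)·(1/4) = 31/4.
The best pure response is 2 with expected payoff 31/4.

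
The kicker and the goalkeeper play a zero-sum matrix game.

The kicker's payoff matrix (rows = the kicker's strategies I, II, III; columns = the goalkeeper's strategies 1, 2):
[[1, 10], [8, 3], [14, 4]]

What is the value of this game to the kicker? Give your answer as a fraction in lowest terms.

136/19

Row II is strictly dominated by row III, so the kicker never plays it.
The remaining 2×2 game on (I, III) × (1, 2) has no saddle point. Let the kicker play I with probability p; indifference gives p + 14(1−p) = 10p + 4(1−p), so p = 10/19.
Similarly the goalkeeper's optimal q on 1 is 6/19, and the value is 1·(6/19) + (10)·(13/19) = 136/19.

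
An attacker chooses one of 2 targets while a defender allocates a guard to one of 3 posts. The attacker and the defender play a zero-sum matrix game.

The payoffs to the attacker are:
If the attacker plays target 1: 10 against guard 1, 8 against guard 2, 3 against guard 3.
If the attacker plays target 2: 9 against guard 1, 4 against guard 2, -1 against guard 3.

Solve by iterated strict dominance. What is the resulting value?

Row target 2 is strictly dominated by row target 1 (10>9, 8>4, 3>-1); eliminate target 2.
Column guard 2 is strictly dominated by guard 3 for the defender (3<8); eliminate guard 2.
Column guard 1 is strictly dominated by guard 3 for the defender (3<10); eliminate guard 1.
Only (target 1, guard 3) remains, with payoff 3.

3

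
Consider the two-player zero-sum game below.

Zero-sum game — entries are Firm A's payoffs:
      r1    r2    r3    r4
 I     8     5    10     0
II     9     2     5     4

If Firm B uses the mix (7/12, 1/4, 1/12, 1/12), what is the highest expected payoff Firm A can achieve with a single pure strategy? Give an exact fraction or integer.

27/4

I: (8)·(7/12) + (5)·(1/4) + (10)·(1/12) + (0)·(1/12) = 27/4.
II: (9)·(7/12) + (2)·(1/4) + (5)·(1/12) + (4)·(1/12) = 13/2.
The best pure response is I with expected payoff 27/4.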